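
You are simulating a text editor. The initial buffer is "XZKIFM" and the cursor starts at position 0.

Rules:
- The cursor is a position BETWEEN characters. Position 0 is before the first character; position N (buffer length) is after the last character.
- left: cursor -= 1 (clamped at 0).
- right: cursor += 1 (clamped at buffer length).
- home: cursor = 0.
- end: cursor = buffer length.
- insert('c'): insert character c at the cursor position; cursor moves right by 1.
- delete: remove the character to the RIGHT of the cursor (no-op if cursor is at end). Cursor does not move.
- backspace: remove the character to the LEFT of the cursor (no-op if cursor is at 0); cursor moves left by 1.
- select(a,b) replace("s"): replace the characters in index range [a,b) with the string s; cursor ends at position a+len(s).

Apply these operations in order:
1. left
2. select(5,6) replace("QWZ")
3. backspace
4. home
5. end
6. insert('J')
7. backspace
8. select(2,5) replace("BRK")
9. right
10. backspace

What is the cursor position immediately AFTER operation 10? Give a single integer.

Answer: 5

Derivation:
After op 1 (left): buf='XZKIFM' cursor=0
After op 2 (select(5,6) replace("QWZ")): buf='XZKIFQWZ' cursor=8
After op 3 (backspace): buf='XZKIFQW' cursor=7
After op 4 (home): buf='XZKIFQW' cursor=0
After op 5 (end): buf='XZKIFQW' cursor=7
After op 6 (insert('J')): buf='XZKIFQWJ' cursor=8
After op 7 (backspace): buf='XZKIFQW' cursor=7
After op 8 (select(2,5) replace("BRK")): buf='XZBRKQW' cursor=5
After op 9 (right): buf='XZBRKQW' cursor=6
After op 10 (backspace): buf='XZBRKW' cursor=5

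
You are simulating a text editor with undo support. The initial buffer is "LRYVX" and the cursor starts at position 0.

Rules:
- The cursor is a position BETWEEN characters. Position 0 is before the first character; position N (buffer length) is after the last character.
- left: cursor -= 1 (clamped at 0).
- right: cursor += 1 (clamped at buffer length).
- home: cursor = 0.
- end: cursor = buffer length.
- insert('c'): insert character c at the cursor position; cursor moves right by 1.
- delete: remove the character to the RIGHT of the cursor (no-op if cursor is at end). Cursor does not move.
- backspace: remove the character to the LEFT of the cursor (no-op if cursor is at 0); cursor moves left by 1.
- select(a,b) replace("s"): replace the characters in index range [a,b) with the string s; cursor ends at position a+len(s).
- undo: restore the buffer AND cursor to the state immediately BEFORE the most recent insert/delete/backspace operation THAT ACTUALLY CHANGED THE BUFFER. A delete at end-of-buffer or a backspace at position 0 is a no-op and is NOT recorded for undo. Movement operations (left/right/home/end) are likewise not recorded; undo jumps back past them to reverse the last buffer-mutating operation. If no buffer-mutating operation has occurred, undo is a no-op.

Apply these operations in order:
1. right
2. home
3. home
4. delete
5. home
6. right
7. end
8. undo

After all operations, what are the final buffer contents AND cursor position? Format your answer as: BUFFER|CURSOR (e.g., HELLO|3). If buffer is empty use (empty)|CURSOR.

Answer: LRYVX|0

Derivation:
After op 1 (right): buf='LRYVX' cursor=1
After op 2 (home): buf='LRYVX' cursor=0
After op 3 (home): buf='LRYVX' cursor=0
After op 4 (delete): buf='RYVX' cursor=0
After op 5 (home): buf='RYVX' cursor=0
After op 6 (right): buf='RYVX' cursor=1
After op 7 (end): buf='RYVX' cursor=4
After op 8 (undo): buf='LRYVX' cursor=0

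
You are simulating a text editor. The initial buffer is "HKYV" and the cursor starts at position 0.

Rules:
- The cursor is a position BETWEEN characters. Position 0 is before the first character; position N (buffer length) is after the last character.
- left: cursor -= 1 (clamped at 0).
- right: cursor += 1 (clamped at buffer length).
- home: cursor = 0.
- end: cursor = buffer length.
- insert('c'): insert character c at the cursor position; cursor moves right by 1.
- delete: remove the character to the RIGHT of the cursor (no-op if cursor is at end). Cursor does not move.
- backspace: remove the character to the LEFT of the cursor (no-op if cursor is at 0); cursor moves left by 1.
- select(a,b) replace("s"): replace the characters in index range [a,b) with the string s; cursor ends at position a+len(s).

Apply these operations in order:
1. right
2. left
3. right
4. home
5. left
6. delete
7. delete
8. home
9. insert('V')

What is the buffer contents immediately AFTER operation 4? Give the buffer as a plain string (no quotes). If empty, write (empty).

Answer: HKYV

Derivation:
After op 1 (right): buf='HKYV' cursor=1
After op 2 (left): buf='HKYV' cursor=0
After op 3 (right): buf='HKYV' cursor=1
After op 4 (home): buf='HKYV' cursor=0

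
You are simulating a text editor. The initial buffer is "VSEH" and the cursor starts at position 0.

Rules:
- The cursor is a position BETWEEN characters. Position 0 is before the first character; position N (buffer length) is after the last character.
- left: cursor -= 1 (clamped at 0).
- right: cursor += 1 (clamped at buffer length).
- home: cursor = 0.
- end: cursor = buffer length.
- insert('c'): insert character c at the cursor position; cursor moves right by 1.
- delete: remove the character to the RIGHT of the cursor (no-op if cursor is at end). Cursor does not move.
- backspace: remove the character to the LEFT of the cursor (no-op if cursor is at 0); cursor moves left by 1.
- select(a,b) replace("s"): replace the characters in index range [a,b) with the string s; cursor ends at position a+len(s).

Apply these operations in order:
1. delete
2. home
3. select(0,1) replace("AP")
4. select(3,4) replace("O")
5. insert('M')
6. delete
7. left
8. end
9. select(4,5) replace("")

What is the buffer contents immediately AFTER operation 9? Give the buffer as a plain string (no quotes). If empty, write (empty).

Answer: APEO

Derivation:
After op 1 (delete): buf='SEH' cursor=0
After op 2 (home): buf='SEH' cursor=0
After op 3 (select(0,1) replace("AP")): buf='APEH' cursor=2
After op 4 (select(3,4) replace("O")): buf='APEO' cursor=4
After op 5 (insert('M')): buf='APEOM' cursor=5
After op 6 (delete): buf='APEOM' cursor=5
After op 7 (left): buf='APEOM' cursor=4
After op 8 (end): buf='APEOM' cursor=5
After op 9 (select(4,5) replace("")): buf='APEO' cursor=4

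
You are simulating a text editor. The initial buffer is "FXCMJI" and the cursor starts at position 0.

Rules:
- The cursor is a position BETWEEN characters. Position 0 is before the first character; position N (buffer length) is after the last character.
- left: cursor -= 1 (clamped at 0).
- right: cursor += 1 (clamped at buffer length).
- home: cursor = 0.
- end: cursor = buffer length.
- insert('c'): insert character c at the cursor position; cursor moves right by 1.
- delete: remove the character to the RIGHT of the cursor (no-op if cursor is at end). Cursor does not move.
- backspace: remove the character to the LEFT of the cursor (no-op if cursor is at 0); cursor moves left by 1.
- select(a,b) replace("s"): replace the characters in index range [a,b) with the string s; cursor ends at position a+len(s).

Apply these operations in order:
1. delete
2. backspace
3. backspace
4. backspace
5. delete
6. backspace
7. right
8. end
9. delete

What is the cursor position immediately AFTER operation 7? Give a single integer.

Answer: 1

Derivation:
After op 1 (delete): buf='XCMJI' cursor=0
After op 2 (backspace): buf='XCMJI' cursor=0
After op 3 (backspace): buf='XCMJI' cursor=0
After op 4 (backspace): buf='XCMJI' cursor=0
After op 5 (delete): buf='CMJI' cursor=0
After op 6 (backspace): buf='CMJI' cursor=0
After op 7 (right): buf='CMJI' cursor=1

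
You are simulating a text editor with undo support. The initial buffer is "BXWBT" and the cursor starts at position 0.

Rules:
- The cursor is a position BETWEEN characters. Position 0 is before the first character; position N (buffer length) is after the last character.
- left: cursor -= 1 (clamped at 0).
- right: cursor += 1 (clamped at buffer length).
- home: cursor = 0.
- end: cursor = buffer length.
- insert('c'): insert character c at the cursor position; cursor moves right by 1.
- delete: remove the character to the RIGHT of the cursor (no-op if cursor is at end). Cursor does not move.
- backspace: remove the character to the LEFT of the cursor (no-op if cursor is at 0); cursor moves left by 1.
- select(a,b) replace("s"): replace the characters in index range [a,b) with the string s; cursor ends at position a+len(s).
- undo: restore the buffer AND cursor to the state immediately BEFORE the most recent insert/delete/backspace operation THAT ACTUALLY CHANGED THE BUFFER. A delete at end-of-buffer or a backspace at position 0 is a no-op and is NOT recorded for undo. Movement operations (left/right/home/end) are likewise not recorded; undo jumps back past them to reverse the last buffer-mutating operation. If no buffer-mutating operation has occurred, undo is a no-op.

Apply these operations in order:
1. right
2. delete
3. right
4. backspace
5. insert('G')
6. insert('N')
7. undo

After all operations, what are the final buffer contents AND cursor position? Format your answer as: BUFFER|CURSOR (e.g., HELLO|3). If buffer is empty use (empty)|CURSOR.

After op 1 (right): buf='BXWBT' cursor=1
After op 2 (delete): buf='BWBT' cursor=1
After op 3 (right): buf='BWBT' cursor=2
After op 4 (backspace): buf='BBT' cursor=1
After op 5 (insert('G')): buf='BGBT' cursor=2
After op 6 (insert('N')): buf='BGNBT' cursor=3
After op 7 (undo): buf='BGBT' cursor=2

Answer: BGBT|2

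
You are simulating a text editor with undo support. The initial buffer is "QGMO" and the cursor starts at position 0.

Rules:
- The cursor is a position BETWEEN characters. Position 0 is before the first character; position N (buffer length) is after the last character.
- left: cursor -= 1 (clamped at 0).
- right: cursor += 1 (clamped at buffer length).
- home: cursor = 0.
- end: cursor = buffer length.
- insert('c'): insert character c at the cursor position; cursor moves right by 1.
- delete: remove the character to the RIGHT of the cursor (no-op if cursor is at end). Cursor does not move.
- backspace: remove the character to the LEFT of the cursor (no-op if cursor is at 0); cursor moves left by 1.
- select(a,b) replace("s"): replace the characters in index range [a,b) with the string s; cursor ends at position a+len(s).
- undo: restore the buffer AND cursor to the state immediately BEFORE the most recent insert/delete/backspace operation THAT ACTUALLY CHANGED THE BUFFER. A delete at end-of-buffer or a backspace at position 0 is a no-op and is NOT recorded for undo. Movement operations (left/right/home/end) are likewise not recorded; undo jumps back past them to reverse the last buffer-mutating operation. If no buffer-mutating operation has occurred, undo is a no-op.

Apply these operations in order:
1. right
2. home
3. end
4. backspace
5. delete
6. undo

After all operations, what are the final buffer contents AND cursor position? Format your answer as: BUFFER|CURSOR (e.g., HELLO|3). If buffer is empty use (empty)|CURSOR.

Answer: QGMO|4

Derivation:
After op 1 (right): buf='QGMO' cursor=1
After op 2 (home): buf='QGMO' cursor=0
After op 3 (end): buf='QGMO' cursor=4
After op 4 (backspace): buf='QGM' cursor=3
After op 5 (delete): buf='QGM' cursor=3
After op 6 (undo): buf='QGMO' cursor=4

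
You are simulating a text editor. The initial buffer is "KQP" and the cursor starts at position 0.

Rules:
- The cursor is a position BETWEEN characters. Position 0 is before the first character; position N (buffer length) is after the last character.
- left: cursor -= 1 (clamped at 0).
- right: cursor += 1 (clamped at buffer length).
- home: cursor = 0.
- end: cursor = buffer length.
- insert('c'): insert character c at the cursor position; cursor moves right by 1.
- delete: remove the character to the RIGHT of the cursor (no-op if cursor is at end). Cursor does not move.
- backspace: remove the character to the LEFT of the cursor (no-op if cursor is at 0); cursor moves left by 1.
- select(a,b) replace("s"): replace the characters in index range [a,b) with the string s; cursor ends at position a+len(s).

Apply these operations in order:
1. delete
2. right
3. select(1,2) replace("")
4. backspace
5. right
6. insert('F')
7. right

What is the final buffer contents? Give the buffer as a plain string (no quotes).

Answer: F

Derivation:
After op 1 (delete): buf='QP' cursor=0
After op 2 (right): buf='QP' cursor=1
After op 3 (select(1,2) replace("")): buf='Q' cursor=1
After op 4 (backspace): buf='(empty)' cursor=0
After op 5 (right): buf='(empty)' cursor=0
After op 6 (insert('F')): buf='F' cursor=1
After op 7 (right): buf='F' cursor=1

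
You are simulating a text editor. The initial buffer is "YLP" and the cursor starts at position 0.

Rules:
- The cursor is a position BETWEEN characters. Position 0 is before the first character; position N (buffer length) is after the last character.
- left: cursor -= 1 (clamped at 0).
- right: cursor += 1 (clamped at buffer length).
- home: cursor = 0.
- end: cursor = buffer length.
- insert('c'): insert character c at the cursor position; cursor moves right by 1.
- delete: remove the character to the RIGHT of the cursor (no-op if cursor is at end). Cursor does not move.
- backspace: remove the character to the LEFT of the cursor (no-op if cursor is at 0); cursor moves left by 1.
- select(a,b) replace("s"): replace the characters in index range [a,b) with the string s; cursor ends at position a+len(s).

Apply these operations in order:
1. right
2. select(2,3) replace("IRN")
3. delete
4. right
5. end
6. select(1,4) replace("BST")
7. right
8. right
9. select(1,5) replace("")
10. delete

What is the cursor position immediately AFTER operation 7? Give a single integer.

Answer: 5

Derivation:
After op 1 (right): buf='YLP' cursor=1
After op 2 (select(2,3) replace("IRN")): buf='YLIRN' cursor=5
After op 3 (delete): buf='YLIRN' cursor=5
After op 4 (right): buf='YLIRN' cursor=5
After op 5 (end): buf='YLIRN' cursor=5
After op 6 (select(1,4) replace("BST")): buf='YBSTN' cursor=4
After op 7 (right): buf='YBSTN' cursor=5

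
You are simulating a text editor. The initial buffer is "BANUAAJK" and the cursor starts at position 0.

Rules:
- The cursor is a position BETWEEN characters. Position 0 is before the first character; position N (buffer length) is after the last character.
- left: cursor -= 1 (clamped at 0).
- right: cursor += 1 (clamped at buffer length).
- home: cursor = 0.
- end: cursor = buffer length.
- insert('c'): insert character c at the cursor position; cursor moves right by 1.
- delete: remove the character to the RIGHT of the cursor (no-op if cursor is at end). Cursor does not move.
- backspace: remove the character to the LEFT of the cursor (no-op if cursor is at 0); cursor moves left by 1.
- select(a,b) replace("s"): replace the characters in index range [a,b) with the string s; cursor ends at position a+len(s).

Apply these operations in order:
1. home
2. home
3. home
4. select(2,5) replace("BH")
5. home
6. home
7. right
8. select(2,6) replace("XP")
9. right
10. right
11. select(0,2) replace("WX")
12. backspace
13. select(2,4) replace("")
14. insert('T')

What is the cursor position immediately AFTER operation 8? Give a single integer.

After op 1 (home): buf='BANUAAJK' cursor=0
After op 2 (home): buf='BANUAAJK' cursor=0
After op 3 (home): buf='BANUAAJK' cursor=0
After op 4 (select(2,5) replace("BH")): buf='BABHAJK' cursor=4
After op 5 (home): buf='BABHAJK' cursor=0
After op 6 (home): buf='BABHAJK' cursor=0
After op 7 (right): buf='BABHAJK' cursor=1
After op 8 (select(2,6) replace("XP")): buf='BAXPK' cursor=4

Answer: 4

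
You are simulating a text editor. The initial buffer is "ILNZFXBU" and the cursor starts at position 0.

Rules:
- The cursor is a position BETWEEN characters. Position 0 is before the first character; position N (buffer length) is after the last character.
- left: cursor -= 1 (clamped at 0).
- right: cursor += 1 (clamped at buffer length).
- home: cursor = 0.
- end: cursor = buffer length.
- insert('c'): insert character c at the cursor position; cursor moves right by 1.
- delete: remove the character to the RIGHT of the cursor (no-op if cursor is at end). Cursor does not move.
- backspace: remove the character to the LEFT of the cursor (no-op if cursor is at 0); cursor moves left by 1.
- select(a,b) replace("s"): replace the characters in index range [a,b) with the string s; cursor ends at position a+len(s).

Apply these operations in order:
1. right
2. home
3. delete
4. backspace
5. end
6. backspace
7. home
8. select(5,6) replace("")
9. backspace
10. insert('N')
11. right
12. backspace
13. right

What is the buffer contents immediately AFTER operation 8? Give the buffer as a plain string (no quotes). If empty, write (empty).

After op 1 (right): buf='ILNZFXBU' cursor=1
After op 2 (home): buf='ILNZFXBU' cursor=0
After op 3 (delete): buf='LNZFXBU' cursor=0
After op 4 (backspace): buf='LNZFXBU' cursor=0
After op 5 (end): buf='LNZFXBU' cursor=7
After op 6 (backspace): buf='LNZFXB' cursor=6
After op 7 (home): buf='LNZFXB' cursor=0
After op 8 (select(5,6) replace("")): buf='LNZFX' cursor=5

Answer: LNZFX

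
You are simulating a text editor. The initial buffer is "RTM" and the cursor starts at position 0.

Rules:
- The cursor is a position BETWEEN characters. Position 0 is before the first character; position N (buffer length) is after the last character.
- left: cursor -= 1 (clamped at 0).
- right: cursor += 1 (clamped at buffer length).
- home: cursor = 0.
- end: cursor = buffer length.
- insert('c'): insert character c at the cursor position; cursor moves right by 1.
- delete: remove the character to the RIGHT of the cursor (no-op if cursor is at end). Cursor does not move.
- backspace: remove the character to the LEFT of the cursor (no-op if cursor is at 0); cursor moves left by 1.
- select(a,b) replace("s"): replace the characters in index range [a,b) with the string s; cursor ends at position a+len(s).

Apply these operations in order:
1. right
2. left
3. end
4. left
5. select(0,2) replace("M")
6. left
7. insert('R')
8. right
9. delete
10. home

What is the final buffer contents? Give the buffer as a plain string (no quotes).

After op 1 (right): buf='RTM' cursor=1
After op 2 (left): buf='RTM' cursor=0
After op 3 (end): buf='RTM' cursor=3
After op 4 (left): buf='RTM' cursor=2
After op 5 (select(0,2) replace("M")): buf='MM' cursor=1
After op 6 (left): buf='MM' cursor=0
After op 7 (insert('R')): buf='RMM' cursor=1
After op 8 (right): buf='RMM' cursor=2
After op 9 (delete): buf='RM' cursor=2
After op 10 (home): buf='RM' cursor=0

Answer: RM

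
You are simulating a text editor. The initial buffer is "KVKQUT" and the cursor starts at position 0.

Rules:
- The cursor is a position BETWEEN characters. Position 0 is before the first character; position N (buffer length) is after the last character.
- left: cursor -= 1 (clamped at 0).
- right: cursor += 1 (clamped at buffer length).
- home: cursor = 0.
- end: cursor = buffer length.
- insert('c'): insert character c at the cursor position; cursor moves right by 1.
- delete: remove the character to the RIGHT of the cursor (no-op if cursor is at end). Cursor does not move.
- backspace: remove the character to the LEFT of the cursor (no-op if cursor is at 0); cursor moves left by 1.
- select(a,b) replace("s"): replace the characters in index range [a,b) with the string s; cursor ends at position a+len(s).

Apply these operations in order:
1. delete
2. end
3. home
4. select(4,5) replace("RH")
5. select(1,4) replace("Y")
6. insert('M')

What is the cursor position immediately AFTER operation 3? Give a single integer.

After op 1 (delete): buf='VKQUT' cursor=0
After op 2 (end): buf='VKQUT' cursor=5
After op 3 (home): buf='VKQUT' cursor=0

Answer: 0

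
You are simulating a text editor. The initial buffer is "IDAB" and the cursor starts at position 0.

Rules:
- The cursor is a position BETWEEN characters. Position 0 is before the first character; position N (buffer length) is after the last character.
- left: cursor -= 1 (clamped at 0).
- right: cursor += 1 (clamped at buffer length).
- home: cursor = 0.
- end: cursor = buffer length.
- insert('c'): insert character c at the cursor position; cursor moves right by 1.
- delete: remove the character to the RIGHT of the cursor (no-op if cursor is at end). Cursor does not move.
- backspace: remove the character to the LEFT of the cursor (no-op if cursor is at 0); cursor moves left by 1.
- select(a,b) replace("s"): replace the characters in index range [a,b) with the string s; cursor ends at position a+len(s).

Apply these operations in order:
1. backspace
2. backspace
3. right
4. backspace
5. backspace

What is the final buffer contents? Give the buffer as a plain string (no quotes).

After op 1 (backspace): buf='IDAB' cursor=0
After op 2 (backspace): buf='IDAB' cursor=0
After op 3 (right): buf='IDAB' cursor=1
After op 4 (backspace): buf='DAB' cursor=0
After op 5 (backspace): buf='DAB' cursor=0

Answer: DAB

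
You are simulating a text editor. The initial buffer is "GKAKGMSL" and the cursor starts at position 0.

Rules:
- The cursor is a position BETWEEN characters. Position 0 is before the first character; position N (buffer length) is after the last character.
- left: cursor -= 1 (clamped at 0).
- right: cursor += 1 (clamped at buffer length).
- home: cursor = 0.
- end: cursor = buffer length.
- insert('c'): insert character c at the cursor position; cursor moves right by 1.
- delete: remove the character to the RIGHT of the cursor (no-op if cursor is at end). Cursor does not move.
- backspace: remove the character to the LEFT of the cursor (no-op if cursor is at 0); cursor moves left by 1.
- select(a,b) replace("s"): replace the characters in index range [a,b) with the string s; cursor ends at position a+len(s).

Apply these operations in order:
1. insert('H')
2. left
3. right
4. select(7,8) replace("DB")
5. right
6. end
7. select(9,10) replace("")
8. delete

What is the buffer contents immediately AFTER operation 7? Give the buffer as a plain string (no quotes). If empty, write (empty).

After op 1 (insert('H')): buf='HGKAKGMSL' cursor=1
After op 2 (left): buf='HGKAKGMSL' cursor=0
After op 3 (right): buf='HGKAKGMSL' cursor=1
After op 4 (select(7,8) replace("DB")): buf='HGKAKGMDBL' cursor=9
After op 5 (right): buf='HGKAKGMDBL' cursor=10
After op 6 (end): buf='HGKAKGMDBL' cursor=10
After op 7 (select(9,10) replace("")): buf='HGKAKGMDB' cursor=9

Answer: HGKAKGMDB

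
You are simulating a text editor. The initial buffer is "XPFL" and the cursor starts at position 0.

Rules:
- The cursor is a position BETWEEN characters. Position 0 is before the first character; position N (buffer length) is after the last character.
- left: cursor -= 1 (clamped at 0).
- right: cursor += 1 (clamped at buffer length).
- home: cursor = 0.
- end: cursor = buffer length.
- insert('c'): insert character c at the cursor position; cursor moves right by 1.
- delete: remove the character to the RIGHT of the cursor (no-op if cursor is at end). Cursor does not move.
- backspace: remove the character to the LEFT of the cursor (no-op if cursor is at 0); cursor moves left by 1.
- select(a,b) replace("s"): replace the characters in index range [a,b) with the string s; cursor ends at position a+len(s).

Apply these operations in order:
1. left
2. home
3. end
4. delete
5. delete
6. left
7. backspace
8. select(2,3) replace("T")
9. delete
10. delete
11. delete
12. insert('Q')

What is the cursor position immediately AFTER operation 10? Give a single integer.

Answer: 3

Derivation:
After op 1 (left): buf='XPFL' cursor=0
After op 2 (home): buf='XPFL' cursor=0
After op 3 (end): buf='XPFL' cursor=4
After op 4 (delete): buf='XPFL' cursor=4
After op 5 (delete): buf='XPFL' cursor=4
After op 6 (left): buf='XPFL' cursor=3
After op 7 (backspace): buf='XPL' cursor=2
After op 8 (select(2,3) replace("T")): buf='XPT' cursor=3
After op 9 (delete): buf='XPT' cursor=3
After op 10 (delete): buf='XPT' cursor=3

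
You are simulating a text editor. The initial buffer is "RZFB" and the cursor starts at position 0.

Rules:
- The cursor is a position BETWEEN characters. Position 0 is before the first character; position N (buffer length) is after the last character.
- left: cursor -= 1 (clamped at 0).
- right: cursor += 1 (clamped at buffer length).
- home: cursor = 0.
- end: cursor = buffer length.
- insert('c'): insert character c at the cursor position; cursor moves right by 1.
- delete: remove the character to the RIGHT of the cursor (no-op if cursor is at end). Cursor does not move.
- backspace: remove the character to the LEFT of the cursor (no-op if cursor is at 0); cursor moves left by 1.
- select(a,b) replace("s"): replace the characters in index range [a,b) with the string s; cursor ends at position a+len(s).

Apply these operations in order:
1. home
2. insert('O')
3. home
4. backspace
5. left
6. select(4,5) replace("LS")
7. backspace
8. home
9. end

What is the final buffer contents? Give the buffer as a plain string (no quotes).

Answer: ORZFL

Derivation:
After op 1 (home): buf='RZFB' cursor=0
After op 2 (insert('O')): buf='ORZFB' cursor=1
After op 3 (home): buf='ORZFB' cursor=0
After op 4 (backspace): buf='ORZFB' cursor=0
After op 5 (left): buf='ORZFB' cursor=0
After op 6 (select(4,5) replace("LS")): buf='ORZFLS' cursor=6
After op 7 (backspace): buf='ORZFL' cursor=5
After op 8 (home): buf='ORZFL' cursor=0
After op 9 (end): buf='ORZFL' cursor=5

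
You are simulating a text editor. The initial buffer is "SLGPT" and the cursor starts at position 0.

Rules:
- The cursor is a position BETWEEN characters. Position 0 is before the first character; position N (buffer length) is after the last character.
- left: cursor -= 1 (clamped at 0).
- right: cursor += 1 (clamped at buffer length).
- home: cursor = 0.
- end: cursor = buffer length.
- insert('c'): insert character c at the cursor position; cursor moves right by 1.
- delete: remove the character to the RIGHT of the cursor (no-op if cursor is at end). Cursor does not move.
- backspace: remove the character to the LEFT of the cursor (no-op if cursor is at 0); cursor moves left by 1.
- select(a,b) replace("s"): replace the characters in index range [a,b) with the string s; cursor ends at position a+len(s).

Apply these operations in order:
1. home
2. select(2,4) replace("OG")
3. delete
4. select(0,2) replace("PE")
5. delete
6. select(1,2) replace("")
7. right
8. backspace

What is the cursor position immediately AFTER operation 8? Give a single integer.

Answer: 1

Derivation:
After op 1 (home): buf='SLGPT' cursor=0
After op 2 (select(2,4) replace("OG")): buf='SLOGT' cursor=4
After op 3 (delete): buf='SLOG' cursor=4
After op 4 (select(0,2) replace("PE")): buf='PEOG' cursor=2
After op 5 (delete): buf='PEG' cursor=2
After op 6 (select(1,2) replace("")): buf='PG' cursor=1
After op 7 (right): buf='PG' cursor=2
After op 8 (backspace): buf='P' cursor=1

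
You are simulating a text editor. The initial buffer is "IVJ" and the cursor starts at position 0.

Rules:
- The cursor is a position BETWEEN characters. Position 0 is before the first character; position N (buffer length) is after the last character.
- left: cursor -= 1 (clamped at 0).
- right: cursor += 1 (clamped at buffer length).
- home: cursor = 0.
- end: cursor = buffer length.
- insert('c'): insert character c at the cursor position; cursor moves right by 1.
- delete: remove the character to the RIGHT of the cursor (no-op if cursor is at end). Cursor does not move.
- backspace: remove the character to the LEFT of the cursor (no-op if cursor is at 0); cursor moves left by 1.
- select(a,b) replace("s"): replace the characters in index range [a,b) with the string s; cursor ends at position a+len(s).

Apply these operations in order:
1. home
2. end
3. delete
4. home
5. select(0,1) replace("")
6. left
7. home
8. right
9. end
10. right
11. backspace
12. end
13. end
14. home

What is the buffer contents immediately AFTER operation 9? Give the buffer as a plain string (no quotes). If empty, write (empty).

After op 1 (home): buf='IVJ' cursor=0
After op 2 (end): buf='IVJ' cursor=3
After op 3 (delete): buf='IVJ' cursor=3
After op 4 (home): buf='IVJ' cursor=0
After op 5 (select(0,1) replace("")): buf='VJ' cursor=0
After op 6 (left): buf='VJ' cursor=0
After op 7 (home): buf='VJ' cursor=0
After op 8 (right): buf='VJ' cursor=1
After op 9 (end): buf='VJ' cursor=2

Answer: VJ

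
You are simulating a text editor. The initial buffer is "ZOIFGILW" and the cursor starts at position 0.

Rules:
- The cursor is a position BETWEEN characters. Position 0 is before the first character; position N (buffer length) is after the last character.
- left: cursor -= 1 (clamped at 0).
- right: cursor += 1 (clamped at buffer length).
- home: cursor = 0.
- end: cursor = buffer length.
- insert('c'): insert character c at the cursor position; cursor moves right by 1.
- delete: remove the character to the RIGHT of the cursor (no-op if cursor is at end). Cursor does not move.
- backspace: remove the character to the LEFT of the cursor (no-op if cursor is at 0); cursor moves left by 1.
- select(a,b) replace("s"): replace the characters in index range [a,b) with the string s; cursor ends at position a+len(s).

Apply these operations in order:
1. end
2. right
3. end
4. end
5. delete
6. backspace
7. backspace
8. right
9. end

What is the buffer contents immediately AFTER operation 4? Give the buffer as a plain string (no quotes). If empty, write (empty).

After op 1 (end): buf='ZOIFGILW' cursor=8
After op 2 (right): buf='ZOIFGILW' cursor=8
After op 3 (end): buf='ZOIFGILW' cursor=8
After op 4 (end): buf='ZOIFGILW' cursor=8

Answer: ZOIFGILW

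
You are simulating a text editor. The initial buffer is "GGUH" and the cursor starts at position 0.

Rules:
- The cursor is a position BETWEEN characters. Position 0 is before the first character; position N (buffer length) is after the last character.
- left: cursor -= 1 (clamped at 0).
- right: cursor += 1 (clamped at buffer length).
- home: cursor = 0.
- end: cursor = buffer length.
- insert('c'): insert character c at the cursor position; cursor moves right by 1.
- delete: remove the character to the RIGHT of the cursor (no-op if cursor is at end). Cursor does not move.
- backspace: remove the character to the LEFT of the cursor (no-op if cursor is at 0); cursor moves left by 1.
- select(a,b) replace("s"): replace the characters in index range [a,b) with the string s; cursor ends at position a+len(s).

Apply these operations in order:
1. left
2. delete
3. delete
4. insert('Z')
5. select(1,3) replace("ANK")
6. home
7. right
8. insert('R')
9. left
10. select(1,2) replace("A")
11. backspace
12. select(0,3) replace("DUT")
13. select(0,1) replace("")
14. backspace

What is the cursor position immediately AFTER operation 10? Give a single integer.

Answer: 2

Derivation:
After op 1 (left): buf='GGUH' cursor=0
After op 2 (delete): buf='GUH' cursor=0
After op 3 (delete): buf='UH' cursor=0
After op 4 (insert('Z')): buf='ZUH' cursor=1
After op 5 (select(1,3) replace("ANK")): buf='ZANK' cursor=4
After op 6 (home): buf='ZANK' cursor=0
After op 7 (right): buf='ZANK' cursor=1
After op 8 (insert('R')): buf='ZRANK' cursor=2
After op 9 (left): buf='ZRANK' cursor=1
After op 10 (select(1,2) replace("A")): buf='ZAANK' cursor=2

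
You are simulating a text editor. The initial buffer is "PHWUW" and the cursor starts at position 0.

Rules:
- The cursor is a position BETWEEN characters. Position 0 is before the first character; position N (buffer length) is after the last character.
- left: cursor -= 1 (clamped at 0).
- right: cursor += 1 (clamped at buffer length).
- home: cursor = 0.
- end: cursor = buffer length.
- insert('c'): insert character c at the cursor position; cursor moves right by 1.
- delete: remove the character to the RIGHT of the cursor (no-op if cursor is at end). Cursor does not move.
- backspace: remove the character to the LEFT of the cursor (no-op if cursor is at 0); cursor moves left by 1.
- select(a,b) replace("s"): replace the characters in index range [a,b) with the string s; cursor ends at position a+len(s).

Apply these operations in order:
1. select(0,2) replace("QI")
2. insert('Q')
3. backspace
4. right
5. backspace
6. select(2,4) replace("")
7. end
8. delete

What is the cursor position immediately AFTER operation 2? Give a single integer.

Answer: 3

Derivation:
After op 1 (select(0,2) replace("QI")): buf='QIWUW' cursor=2
After op 2 (insert('Q')): buf='QIQWUW' cursor=3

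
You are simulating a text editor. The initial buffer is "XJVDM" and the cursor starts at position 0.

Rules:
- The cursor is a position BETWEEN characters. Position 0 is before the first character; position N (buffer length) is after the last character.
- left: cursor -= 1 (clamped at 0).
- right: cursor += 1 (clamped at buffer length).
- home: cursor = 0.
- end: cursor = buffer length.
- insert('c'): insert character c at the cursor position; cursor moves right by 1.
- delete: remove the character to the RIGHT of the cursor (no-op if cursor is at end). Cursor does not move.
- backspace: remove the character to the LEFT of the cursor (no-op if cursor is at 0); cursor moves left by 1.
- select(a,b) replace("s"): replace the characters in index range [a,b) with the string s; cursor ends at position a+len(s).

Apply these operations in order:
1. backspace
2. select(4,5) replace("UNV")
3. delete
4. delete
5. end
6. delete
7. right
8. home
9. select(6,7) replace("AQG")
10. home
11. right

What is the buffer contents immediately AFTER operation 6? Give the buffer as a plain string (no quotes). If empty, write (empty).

Answer: XJVDUNV

Derivation:
After op 1 (backspace): buf='XJVDM' cursor=0
After op 2 (select(4,5) replace("UNV")): buf='XJVDUNV' cursor=7
After op 3 (delete): buf='XJVDUNV' cursor=7
After op 4 (delete): buf='XJVDUNV' cursor=7
After op 5 (end): buf='XJVDUNV' cursor=7
After op 6 (delete): buf='XJVDUNV' cursor=7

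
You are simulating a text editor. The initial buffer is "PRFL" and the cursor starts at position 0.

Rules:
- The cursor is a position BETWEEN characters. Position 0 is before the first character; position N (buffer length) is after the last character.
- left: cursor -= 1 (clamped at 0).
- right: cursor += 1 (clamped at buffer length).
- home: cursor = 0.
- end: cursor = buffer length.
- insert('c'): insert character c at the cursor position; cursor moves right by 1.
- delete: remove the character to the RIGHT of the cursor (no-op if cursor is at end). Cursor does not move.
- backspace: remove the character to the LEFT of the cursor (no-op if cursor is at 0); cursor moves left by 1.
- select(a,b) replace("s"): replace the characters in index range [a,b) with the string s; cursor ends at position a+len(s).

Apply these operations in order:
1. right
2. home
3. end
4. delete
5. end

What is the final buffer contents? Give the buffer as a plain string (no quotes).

Answer: PRFL

Derivation:
After op 1 (right): buf='PRFL' cursor=1
After op 2 (home): buf='PRFL' cursor=0
After op 3 (end): buf='PRFL' cursor=4
After op 4 (delete): buf='PRFL' cursor=4
After op 5 (end): buf='PRFL' cursor=4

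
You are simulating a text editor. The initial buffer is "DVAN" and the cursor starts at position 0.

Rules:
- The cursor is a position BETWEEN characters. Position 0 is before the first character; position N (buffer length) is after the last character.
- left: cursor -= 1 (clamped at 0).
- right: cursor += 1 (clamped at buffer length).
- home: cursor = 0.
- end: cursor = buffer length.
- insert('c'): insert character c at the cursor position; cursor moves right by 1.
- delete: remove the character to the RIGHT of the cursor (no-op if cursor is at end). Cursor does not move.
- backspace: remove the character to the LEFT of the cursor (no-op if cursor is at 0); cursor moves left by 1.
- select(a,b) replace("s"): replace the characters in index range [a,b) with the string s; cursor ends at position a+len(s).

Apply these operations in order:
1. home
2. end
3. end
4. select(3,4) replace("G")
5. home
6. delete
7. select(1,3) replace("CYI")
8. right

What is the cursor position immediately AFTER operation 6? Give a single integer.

After op 1 (home): buf='DVAN' cursor=0
After op 2 (end): buf='DVAN' cursor=4
After op 3 (end): buf='DVAN' cursor=4
After op 4 (select(3,4) replace("G")): buf='DVAG' cursor=4
After op 5 (home): buf='DVAG' cursor=0
After op 6 (delete): buf='VAG' cursor=0

Answer: 0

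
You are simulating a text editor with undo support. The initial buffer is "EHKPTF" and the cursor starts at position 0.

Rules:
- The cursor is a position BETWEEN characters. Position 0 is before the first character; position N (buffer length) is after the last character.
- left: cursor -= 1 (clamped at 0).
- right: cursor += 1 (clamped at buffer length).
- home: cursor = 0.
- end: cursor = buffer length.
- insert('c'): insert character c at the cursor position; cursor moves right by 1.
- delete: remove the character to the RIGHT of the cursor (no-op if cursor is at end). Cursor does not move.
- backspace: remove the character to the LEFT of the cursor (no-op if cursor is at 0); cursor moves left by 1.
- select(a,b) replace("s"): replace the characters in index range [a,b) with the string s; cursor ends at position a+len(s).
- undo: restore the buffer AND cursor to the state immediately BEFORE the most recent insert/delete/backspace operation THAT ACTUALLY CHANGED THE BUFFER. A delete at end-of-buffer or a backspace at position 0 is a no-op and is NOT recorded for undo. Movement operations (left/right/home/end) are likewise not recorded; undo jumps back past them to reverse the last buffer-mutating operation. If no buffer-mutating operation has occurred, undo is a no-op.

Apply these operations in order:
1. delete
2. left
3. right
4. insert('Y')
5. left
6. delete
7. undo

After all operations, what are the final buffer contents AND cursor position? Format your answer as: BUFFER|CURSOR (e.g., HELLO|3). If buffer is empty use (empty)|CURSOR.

After op 1 (delete): buf='HKPTF' cursor=0
After op 2 (left): buf='HKPTF' cursor=0
After op 3 (right): buf='HKPTF' cursor=1
After op 4 (insert('Y')): buf='HYKPTF' cursor=2
After op 5 (left): buf='HYKPTF' cursor=1
After op 6 (delete): buf='HKPTF' cursor=1
After op 7 (undo): buf='HYKPTF' cursor=1

Answer: HYKPTF|1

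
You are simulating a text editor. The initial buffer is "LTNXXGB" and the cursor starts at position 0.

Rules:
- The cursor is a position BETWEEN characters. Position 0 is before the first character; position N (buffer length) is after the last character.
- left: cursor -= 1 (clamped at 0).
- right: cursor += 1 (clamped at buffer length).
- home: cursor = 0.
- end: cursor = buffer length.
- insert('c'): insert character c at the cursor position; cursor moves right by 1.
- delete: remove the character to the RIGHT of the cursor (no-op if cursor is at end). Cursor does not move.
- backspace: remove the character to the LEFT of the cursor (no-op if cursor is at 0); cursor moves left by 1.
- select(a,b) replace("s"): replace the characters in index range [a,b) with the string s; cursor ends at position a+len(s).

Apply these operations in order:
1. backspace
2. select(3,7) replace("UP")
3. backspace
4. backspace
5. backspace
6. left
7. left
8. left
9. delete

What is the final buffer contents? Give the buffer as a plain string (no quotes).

After op 1 (backspace): buf='LTNXXGB' cursor=0
After op 2 (select(3,7) replace("UP")): buf='LTNUP' cursor=5
After op 3 (backspace): buf='LTNU' cursor=4
After op 4 (backspace): buf='LTN' cursor=3
After op 5 (backspace): buf='LT' cursor=2
After op 6 (left): buf='LT' cursor=1
After op 7 (left): buf='LT' cursor=0
After op 8 (left): buf='LT' cursor=0
After op 9 (delete): buf='T' cursor=0

Answer: T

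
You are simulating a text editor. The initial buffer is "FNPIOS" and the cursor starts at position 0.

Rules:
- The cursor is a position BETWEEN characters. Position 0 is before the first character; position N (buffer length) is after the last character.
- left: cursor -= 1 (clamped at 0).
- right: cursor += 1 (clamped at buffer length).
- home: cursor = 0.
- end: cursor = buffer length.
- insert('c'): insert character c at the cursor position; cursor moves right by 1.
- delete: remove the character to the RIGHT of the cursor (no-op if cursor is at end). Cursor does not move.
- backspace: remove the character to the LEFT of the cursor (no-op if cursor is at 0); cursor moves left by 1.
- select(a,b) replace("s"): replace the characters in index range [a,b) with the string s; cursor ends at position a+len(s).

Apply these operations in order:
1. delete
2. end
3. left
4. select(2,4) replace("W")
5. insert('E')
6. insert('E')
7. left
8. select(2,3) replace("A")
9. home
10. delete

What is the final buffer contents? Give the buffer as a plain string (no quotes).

Answer: PAEES

Derivation:
After op 1 (delete): buf='NPIOS' cursor=0
After op 2 (end): buf='NPIOS' cursor=5
After op 3 (left): buf='NPIOS' cursor=4
After op 4 (select(2,4) replace("W")): buf='NPWS' cursor=3
After op 5 (insert('E')): buf='NPWES' cursor=4
After op 6 (insert('E')): buf='NPWEES' cursor=5
After op 7 (left): buf='NPWEES' cursor=4
After op 8 (select(2,3) replace("A")): buf='NPAEES' cursor=3
After op 9 (home): buf='NPAEES' cursor=0
After op 10 (delete): buf='PAEES' cursor=0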